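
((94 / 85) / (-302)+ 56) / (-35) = -718713 / 449225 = -1.60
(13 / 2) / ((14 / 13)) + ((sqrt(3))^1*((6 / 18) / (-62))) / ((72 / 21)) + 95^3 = 24006669 / 28 - 7*sqrt(3) / 4464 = 857381.03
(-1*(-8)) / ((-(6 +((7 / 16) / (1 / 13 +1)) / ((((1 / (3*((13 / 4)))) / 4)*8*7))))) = -14336 / 11259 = -1.27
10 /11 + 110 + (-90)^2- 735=7475.91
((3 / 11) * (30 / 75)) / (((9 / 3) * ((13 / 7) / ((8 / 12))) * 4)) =7 / 2145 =0.00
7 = 7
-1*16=-16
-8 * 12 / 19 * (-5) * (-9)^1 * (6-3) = -12960 / 19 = -682.11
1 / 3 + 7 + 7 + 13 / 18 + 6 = 21.06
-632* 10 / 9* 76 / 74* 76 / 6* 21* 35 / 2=-1117944800 / 333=-3357191.59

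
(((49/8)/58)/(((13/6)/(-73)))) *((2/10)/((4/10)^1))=-10731/6032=-1.78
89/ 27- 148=-3907/ 27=-144.70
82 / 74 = 41 / 37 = 1.11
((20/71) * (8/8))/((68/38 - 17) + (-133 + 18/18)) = -0.00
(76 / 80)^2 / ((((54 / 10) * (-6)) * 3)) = -361 / 38880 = -0.01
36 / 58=18 / 29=0.62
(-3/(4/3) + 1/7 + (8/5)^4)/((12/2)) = 77813/105000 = 0.74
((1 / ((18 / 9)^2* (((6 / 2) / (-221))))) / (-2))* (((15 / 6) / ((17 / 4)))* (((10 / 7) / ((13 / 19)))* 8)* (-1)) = -1900 / 21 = -90.48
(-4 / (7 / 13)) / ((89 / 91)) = -676 / 89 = -7.60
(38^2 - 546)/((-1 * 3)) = -898/3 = -299.33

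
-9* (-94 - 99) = 1737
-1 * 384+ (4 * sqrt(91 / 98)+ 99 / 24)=-3039 / 8+ 2 * sqrt(182) / 7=-376.02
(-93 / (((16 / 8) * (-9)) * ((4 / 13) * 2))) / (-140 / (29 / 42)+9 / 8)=-377 / 9054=-0.04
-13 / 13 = -1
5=5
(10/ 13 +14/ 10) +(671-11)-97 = 36736/ 65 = 565.17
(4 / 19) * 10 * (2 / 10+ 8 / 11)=408 / 209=1.95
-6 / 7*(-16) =13.71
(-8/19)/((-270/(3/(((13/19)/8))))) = 32/585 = 0.05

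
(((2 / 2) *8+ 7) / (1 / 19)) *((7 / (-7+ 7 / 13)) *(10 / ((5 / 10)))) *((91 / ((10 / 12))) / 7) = -96330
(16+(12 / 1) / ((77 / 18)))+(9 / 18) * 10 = 1833 / 77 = 23.81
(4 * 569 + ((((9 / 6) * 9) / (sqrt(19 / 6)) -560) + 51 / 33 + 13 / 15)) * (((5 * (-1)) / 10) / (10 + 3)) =-141769 / 2145 -27 * sqrt(114) / 988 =-66.38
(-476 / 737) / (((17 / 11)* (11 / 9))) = -252 / 737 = -0.34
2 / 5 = 0.40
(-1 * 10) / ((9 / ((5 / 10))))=-5 / 9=-0.56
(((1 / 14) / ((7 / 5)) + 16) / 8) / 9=1573 / 7056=0.22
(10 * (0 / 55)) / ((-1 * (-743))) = 0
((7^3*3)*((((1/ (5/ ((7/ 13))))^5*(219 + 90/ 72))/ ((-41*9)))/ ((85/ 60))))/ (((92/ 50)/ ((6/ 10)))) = -15236369043/ 7440247603750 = -0.00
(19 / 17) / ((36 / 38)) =361 / 306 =1.18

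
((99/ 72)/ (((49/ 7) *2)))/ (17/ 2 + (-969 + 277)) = -11/ 76552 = -0.00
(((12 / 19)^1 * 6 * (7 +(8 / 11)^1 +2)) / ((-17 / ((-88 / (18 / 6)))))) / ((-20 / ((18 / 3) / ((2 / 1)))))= -9.54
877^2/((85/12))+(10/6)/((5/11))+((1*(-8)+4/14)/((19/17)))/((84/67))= 51555382093/474810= 108581.08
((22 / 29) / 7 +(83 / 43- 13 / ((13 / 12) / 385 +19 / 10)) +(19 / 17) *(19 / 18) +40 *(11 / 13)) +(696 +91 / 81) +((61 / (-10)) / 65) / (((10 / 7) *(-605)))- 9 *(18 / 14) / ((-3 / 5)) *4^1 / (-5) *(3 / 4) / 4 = 21502737413577115229 / 29680923489896250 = 724.46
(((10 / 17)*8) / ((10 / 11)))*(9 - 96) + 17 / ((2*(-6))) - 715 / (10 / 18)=-354709 / 204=-1738.77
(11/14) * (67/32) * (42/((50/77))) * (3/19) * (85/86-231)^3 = -3953169639598906881/19336102400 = -204445009.54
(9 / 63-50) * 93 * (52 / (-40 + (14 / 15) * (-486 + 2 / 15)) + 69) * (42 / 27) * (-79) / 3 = 544836844759 / 41637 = 13085401.08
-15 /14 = -1.07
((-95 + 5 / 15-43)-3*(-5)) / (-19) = 368 / 57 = 6.46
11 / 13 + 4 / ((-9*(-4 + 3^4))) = 7571 / 9009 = 0.84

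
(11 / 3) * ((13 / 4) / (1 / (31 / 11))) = 403 / 12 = 33.58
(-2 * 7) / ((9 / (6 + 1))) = -98 / 9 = -10.89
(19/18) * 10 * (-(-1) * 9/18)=95/18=5.28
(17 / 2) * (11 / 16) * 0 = 0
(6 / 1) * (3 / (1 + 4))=18 / 5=3.60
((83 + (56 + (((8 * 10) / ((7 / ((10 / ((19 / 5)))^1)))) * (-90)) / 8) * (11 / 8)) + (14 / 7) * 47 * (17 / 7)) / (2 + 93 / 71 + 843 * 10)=-726543 / 79635745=-0.01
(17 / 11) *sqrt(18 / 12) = 17 *sqrt(6) / 22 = 1.89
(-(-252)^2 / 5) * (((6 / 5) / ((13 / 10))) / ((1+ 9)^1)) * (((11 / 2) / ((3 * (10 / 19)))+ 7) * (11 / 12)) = -18307674 / 1625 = -11266.26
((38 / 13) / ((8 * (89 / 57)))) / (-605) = -1083 / 2799940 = -0.00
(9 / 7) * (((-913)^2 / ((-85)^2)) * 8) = 60016968 / 50575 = 1186.69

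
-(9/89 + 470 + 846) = -117133/89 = -1316.10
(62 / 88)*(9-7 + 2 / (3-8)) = 62 / 55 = 1.13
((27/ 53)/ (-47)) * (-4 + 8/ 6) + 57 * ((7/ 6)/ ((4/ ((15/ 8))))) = 31.20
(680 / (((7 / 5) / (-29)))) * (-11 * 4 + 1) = 4239800 / 7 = 605685.71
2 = 2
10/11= 0.91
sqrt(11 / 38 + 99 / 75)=sqrt(58102) / 190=1.27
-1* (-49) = 49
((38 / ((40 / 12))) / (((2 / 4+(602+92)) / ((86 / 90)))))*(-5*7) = -11438 / 20835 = -0.55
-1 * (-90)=90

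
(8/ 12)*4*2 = 16/ 3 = 5.33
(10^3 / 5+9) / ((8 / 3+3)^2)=1881 / 289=6.51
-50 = -50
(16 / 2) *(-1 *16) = -128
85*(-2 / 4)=-85 / 2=-42.50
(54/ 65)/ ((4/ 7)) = 189/ 130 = 1.45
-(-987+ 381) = 606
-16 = -16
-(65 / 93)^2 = -4225 / 8649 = -0.49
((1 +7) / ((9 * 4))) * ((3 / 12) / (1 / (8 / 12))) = 1 / 27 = 0.04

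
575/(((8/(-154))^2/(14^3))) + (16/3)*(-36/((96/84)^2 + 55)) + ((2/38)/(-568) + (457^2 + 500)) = 17414961964634877/29775128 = 584882858.09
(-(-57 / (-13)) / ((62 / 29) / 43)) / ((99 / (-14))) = 165851 / 13299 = 12.47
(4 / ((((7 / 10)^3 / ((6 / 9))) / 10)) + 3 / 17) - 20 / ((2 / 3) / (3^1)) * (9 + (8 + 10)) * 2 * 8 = -38802.08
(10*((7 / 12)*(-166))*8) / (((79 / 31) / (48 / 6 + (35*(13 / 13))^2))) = -296100840 / 79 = -3748111.90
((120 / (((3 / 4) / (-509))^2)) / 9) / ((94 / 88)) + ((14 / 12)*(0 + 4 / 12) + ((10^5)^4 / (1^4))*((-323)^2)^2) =2762496313165800000000014591442907 / 2538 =1088454024100000000000006000000.00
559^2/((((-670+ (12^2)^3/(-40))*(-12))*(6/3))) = 1562405/9038352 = 0.17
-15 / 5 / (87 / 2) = -0.07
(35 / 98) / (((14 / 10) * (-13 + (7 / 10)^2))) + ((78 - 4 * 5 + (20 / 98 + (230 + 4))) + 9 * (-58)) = -14087510 / 61299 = -229.82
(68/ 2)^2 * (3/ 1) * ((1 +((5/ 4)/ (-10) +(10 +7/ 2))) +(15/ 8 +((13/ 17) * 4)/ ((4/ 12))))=88179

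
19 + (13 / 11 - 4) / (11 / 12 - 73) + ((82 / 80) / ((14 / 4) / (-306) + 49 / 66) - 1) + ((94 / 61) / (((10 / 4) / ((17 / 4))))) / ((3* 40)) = 6670926944917 / 342746665800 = 19.46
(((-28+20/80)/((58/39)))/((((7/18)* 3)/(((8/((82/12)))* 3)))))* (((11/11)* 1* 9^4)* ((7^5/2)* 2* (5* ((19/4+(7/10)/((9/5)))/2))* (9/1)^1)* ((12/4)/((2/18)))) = -45985302180560925/2378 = -19337805795021.42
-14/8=-7/4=-1.75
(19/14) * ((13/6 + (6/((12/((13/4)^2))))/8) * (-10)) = -206245/5376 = -38.36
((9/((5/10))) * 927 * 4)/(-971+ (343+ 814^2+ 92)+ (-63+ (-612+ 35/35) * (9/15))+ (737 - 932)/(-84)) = 9344160/92628581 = 0.10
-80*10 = -800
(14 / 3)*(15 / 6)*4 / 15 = 28 / 9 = 3.11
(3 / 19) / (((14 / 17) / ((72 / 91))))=1836 / 12103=0.15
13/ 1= 13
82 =82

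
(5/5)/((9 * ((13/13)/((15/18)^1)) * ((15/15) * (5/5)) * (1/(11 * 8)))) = 220/27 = 8.15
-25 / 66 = -0.38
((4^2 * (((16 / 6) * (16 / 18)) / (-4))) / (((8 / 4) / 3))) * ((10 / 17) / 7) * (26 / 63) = -33280 / 67473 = -0.49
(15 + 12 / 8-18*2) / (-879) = 13 / 586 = 0.02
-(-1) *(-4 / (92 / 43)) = -43 / 23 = -1.87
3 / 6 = 1 / 2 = 0.50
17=17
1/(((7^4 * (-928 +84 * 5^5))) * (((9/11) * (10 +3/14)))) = 0.00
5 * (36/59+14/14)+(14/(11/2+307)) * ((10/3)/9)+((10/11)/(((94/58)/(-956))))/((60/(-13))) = 12791697043/102947625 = 124.25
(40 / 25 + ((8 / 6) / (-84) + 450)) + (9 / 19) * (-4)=2691391 / 5985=449.69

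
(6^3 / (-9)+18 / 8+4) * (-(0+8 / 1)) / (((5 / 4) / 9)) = 1022.40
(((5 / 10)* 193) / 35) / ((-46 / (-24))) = 1158 / 805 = 1.44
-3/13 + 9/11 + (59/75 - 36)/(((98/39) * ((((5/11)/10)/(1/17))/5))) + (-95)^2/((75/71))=15104727598/1786785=8453.58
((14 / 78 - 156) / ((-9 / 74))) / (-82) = -224849 / 14391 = -15.62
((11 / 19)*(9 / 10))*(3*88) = 13068 / 95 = 137.56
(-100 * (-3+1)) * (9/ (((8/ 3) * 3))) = 225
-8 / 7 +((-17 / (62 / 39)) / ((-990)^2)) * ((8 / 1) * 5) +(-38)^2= 5114486953 / 3544695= 1442.86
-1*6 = -6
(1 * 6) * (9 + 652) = 3966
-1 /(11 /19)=-19 /11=-1.73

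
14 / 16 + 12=103 / 8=12.88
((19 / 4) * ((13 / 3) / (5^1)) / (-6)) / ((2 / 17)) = -4199 / 720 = -5.83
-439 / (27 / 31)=-13609 / 27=-504.04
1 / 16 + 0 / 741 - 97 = -1551 / 16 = -96.94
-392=-392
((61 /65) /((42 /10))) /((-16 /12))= -0.17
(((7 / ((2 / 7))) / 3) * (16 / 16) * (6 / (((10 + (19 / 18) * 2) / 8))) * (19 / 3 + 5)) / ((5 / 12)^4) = 829108224 / 68125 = 12170.40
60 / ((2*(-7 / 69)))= -295.71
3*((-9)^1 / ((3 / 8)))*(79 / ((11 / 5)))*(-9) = 255960 / 11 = 23269.09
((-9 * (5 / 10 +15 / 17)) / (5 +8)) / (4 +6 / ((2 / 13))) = -423 / 19006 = -0.02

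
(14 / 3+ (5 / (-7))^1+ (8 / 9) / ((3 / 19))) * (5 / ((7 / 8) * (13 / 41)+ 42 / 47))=139591880 / 3412017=40.91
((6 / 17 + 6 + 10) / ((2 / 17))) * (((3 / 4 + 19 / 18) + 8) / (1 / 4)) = 49067 / 9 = 5451.89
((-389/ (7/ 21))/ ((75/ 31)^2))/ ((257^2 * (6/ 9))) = -373829/ 82561250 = -0.00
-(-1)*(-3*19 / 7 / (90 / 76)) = -6.88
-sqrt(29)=-5.39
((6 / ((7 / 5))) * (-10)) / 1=-42.86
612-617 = -5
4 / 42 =2 / 21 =0.10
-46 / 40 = -1.15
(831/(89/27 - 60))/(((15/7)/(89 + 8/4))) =-4764123/7655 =-622.35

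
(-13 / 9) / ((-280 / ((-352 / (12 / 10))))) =-286 / 189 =-1.51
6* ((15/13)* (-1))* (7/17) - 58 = -13448/221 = -60.85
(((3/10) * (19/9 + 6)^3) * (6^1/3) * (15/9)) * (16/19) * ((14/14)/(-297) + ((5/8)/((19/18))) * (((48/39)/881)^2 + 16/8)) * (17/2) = 46243301993539976828/10252498182692337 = 4510.44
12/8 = 3/2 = 1.50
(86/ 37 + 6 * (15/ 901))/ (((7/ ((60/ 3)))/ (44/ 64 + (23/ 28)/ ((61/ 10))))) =567429340/ 99644293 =5.69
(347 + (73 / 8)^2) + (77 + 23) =33937 / 64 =530.27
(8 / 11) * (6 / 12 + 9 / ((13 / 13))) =76 / 11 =6.91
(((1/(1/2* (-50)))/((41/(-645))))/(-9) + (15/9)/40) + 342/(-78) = -282247/63960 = -4.41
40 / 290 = 4 / 29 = 0.14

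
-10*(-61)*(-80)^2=3904000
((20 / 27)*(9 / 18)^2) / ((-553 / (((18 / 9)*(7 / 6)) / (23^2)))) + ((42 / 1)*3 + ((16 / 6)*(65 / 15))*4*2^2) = 1052380957 / 3385071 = 310.89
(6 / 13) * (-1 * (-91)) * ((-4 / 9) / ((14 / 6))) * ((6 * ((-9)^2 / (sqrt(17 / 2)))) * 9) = -34992 * sqrt(34) / 17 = -12002.16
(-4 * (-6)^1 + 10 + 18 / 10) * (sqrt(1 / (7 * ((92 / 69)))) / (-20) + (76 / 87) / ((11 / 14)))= 190456 / 4785 - 179 * sqrt(21) / 1400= 39.22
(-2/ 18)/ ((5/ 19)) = -19/ 45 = -0.42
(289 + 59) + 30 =378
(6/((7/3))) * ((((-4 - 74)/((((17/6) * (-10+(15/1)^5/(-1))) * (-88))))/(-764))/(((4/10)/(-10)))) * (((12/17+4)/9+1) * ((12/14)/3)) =-136305/9037368287794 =-0.00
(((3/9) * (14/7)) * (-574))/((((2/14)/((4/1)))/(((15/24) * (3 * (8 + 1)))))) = -180810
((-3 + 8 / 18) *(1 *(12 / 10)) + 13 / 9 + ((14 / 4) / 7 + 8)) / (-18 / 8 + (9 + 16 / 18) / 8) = -2476 / 365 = -6.78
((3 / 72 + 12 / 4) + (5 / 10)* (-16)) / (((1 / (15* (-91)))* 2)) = 54145 / 16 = 3384.06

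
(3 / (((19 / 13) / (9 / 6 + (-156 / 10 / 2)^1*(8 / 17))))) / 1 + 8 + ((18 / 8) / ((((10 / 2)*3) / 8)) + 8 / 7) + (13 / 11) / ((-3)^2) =2694463 / 447678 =6.02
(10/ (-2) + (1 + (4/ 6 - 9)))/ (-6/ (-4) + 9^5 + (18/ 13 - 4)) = -962/ 4605735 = -0.00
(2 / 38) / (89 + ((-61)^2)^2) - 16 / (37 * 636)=-116920533 / 171961835290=-0.00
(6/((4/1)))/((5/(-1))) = -3/10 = -0.30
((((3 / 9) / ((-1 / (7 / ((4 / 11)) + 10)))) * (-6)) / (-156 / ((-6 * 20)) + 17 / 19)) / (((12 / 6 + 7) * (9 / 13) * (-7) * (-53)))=16055 / 1392363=0.01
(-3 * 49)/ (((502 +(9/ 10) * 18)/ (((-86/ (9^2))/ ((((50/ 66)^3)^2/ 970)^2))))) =9797189435297150516856072/ 1235485076904296875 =7929832.27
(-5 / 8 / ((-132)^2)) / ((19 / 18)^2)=-45 / 1397792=-0.00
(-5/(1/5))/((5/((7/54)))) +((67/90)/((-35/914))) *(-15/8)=35.80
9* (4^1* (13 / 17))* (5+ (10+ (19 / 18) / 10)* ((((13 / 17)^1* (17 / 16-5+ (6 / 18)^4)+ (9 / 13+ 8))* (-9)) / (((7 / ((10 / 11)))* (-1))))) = 187373651 / 94248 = 1988.09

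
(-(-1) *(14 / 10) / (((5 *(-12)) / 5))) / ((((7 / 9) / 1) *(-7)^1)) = 3 / 140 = 0.02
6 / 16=3 / 8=0.38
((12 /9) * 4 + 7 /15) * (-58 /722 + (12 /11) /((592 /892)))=6661474 /734635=9.07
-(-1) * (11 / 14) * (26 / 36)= 143 / 252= 0.57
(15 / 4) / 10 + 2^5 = 32.38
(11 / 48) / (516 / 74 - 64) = -407 / 101280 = -0.00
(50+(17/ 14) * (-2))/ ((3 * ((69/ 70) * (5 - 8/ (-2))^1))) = 370/ 207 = 1.79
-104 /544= -13 /68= -0.19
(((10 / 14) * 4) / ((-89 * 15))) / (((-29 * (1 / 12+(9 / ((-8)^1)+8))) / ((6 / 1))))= 192 / 3017189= 0.00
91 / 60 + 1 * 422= 25411 / 60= 423.52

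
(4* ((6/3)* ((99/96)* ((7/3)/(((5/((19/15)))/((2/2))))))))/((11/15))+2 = 8.65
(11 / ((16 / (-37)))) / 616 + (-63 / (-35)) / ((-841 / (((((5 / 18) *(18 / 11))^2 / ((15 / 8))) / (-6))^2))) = -4100327653 / 99292685184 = -0.04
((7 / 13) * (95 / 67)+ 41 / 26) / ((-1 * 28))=-4077 / 48776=-0.08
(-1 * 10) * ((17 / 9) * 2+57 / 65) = -5446 / 117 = -46.55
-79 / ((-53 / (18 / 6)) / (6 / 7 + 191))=318291 / 371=857.93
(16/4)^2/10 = 1.60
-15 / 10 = -3 / 2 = -1.50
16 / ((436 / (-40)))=-160 / 109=-1.47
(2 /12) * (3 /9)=1 /18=0.06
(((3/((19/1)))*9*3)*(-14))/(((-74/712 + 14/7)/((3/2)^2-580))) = 8638518/475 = 18186.35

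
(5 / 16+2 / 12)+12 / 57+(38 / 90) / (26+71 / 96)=8258047 / 11705520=0.71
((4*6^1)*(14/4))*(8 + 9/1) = 1428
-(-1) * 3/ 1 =3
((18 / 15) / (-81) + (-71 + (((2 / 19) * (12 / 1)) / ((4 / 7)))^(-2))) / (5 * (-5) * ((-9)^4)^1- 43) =1873637 / 4341239280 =0.00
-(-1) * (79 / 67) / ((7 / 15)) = 1185 / 469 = 2.53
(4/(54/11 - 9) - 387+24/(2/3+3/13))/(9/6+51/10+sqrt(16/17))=-21278543/380373+2275780*sqrt(17)/1141119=-47.72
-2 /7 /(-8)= 0.04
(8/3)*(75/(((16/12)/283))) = 42450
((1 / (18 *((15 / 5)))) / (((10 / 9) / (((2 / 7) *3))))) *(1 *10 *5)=0.71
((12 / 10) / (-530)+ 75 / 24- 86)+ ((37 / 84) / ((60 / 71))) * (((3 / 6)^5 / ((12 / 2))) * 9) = -2360709157 / 28492800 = -82.85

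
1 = 1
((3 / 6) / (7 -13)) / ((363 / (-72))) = 2 / 121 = 0.02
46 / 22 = 2.09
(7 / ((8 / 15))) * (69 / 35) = 207 / 8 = 25.88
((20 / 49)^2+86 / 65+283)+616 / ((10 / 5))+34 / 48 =2221858729 / 3745560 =593.20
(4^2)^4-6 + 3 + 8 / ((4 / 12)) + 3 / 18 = 393343 / 6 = 65557.17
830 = 830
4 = 4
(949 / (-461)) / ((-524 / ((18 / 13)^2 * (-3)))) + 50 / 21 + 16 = 302669519 / 16486743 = 18.36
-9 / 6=-3 / 2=-1.50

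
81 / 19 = 4.26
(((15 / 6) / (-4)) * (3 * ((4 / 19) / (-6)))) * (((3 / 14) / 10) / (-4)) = -3 / 8512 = -0.00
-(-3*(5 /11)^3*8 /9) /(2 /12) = 2000 /1331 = 1.50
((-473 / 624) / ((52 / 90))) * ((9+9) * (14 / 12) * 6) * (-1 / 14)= 63855 / 5408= 11.81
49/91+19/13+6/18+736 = 2215/3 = 738.33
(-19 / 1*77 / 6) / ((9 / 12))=-2926 / 9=-325.11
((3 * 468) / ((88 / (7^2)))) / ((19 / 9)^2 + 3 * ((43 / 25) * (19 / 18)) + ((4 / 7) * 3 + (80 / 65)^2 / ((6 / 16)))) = 41201494425 / 825175417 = 49.93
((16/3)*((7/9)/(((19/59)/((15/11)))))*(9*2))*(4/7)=37760/209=180.67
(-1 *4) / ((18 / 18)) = -4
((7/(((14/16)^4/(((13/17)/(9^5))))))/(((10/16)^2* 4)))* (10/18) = 851968/15494162355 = 0.00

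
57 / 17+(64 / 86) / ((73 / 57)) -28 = -1284233 / 53363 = -24.07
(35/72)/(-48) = -35/3456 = -0.01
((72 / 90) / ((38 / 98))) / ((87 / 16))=3136 / 8265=0.38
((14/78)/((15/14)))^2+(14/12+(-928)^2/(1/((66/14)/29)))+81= 671132904881/4791150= 140077.62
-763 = -763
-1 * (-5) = 5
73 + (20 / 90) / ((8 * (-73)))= 191843 / 2628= 73.00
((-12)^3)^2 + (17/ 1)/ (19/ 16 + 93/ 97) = 9946339088/ 3331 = 2985991.92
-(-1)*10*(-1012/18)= -5060/9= -562.22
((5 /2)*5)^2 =625 /4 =156.25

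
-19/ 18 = -1.06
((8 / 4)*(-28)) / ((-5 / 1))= 56 / 5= 11.20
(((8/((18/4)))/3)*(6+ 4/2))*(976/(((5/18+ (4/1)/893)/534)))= 39715610624/4537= 8753716.25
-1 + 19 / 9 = 10 / 9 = 1.11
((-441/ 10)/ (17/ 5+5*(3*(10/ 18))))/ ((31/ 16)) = -1323/ 682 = -1.94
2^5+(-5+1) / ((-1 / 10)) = 72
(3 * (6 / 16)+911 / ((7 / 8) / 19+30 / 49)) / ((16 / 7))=380276057 / 627584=605.94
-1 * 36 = -36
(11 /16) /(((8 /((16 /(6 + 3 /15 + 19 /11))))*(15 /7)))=847 /10464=0.08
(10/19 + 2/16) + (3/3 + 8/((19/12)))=1019/152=6.70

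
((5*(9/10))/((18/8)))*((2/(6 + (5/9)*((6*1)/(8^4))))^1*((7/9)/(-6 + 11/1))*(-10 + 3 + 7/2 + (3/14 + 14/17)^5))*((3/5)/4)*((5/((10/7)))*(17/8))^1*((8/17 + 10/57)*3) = -4390408114194824/8528913207399025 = -0.51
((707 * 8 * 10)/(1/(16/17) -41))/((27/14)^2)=-177372160/465831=-380.77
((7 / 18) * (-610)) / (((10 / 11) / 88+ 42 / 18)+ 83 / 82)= -42366940 / 599343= -70.69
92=92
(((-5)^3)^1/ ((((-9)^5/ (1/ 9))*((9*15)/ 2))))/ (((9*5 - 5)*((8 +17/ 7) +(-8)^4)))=0.00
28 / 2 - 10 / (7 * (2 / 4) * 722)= 35368 / 2527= 14.00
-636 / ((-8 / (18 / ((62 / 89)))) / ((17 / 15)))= 721701 / 310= 2328.07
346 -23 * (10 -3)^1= 185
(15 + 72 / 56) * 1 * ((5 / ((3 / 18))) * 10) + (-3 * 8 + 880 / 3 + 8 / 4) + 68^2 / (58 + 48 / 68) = 54866086 / 10479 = 5235.81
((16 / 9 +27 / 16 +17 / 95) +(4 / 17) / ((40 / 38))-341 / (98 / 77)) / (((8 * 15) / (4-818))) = 34991408639 / 19535040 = 1791.21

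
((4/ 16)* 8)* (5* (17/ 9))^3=1228250/ 729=1684.84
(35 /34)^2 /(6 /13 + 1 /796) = 3169075 /1384021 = 2.29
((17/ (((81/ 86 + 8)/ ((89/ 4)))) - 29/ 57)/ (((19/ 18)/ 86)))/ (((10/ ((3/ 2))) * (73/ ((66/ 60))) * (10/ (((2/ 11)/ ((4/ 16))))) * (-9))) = -0.06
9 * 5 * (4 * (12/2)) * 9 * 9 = 87480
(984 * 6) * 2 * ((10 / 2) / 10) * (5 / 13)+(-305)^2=95295.77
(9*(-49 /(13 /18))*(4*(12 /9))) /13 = -42336 /169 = -250.51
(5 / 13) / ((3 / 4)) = 0.51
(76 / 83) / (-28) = -19 / 581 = -0.03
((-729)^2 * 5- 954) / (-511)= -36387 / 7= -5198.14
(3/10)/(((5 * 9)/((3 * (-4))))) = -2/25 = -0.08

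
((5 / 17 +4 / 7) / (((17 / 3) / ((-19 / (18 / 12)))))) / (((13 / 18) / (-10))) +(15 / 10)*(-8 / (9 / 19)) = 1.46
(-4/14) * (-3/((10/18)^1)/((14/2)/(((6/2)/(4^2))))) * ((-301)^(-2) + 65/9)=26500833/88788980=0.30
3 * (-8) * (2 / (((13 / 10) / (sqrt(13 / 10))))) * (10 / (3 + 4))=-480 * sqrt(130) / 91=-60.14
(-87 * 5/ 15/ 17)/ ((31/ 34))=-58/ 31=-1.87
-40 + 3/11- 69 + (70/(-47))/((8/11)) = -229083/2068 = -110.78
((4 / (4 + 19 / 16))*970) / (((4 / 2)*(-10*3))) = -3104 / 249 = -12.47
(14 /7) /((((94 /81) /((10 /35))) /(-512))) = -82944 /329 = -252.11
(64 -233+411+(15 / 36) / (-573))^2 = 2768852736169 / 47279376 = 58563.65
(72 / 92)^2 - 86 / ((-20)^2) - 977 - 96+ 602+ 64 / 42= -1042199087 / 2221800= -469.08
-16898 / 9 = -1877.56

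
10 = 10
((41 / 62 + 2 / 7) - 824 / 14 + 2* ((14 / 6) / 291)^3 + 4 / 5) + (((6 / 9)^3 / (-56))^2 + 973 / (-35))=-84.91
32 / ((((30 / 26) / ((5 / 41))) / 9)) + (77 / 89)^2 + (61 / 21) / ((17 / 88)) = 5359190477 / 115939677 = 46.22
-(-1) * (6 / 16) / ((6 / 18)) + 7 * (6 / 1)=43.12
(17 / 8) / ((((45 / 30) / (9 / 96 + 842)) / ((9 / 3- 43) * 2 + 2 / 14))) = -256077341 / 2688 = -95266.87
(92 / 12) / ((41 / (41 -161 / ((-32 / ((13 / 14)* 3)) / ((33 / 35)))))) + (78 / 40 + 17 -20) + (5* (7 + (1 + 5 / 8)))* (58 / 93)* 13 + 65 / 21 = 441478351 / 1220160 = 361.82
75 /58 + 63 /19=5079 /1102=4.61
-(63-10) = -53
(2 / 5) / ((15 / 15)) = 0.40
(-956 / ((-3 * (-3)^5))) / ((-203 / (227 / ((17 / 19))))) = 4123228 / 2515779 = 1.64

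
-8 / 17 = -0.47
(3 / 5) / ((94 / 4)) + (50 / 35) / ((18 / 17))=1.37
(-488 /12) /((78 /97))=-5917 /117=-50.57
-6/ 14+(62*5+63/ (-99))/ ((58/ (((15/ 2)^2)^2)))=1205907501/ 71456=16876.22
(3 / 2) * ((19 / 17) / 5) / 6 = 19 / 340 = 0.06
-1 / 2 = -0.50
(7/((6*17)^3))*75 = 0.00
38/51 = 0.75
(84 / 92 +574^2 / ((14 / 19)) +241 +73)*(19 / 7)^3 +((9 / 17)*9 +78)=1200042651226 / 134113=8947996.47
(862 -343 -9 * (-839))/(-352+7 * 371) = 1614/449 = 3.59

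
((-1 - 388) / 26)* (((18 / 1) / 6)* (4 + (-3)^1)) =-44.88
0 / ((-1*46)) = 0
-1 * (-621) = 621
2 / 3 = 0.67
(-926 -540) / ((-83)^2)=-1466 / 6889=-0.21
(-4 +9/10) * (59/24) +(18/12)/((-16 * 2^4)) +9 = 10547/7680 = 1.37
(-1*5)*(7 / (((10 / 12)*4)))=-21 / 2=-10.50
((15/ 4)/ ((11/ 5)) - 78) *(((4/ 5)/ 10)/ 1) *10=-3357/ 55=-61.04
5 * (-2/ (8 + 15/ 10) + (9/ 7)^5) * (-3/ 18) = -5273515/ 1915998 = -2.75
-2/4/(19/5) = -5/38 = -0.13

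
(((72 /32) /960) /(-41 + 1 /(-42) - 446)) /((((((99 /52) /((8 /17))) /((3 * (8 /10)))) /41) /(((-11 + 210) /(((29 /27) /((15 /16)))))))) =-180419967 /8874197200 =-0.02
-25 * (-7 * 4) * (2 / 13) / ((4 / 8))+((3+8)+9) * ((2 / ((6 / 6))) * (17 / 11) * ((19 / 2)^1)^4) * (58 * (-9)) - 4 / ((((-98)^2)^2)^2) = -262833546.89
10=10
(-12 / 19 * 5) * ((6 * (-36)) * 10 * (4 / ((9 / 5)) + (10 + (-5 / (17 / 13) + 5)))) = 29520000 / 323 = 91393.19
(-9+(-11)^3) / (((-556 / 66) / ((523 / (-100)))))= -1156353 / 1390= -831.91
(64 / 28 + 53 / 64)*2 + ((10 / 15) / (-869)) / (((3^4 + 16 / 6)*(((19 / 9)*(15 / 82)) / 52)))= 28900489659 / 4641572320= 6.23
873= 873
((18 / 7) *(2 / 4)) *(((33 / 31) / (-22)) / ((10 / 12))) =-81 / 1085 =-0.07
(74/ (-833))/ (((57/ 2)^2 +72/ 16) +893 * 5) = -8/ 475643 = -0.00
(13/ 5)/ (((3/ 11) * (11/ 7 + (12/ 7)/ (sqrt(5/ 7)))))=-847/ 93 + 308 * sqrt(35)/ 155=2.65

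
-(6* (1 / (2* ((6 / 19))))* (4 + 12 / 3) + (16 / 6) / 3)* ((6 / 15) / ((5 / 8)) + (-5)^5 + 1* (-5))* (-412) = -7434942112 / 75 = -99132561.49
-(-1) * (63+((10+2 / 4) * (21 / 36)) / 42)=3031 / 48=63.15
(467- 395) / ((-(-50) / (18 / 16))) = 81 / 50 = 1.62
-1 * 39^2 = -1521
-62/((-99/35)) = 21.92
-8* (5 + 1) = -48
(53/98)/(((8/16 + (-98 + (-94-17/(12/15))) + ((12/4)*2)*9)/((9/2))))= -477/31115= -0.02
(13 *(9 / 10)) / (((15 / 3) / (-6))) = -351 / 25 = -14.04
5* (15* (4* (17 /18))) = 850 /3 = 283.33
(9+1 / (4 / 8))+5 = 16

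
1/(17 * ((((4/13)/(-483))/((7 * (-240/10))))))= 263718/17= 15512.82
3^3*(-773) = -20871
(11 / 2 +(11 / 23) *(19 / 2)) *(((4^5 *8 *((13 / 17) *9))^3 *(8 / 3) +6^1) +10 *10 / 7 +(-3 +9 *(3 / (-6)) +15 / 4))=2169542287771028777343 / 451996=4799914795199578.71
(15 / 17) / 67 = 15 / 1139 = 0.01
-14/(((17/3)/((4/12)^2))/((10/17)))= -140/867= -0.16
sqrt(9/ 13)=3*sqrt(13)/ 13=0.83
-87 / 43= -2.02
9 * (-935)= -8415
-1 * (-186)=186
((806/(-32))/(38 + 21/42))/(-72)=403/44352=0.01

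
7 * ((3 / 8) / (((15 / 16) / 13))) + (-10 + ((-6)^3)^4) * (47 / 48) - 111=255771914353 / 120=2131432619.61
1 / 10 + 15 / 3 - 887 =-8819 / 10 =-881.90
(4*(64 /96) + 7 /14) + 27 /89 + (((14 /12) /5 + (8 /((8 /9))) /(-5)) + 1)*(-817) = 622693 /1335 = 466.44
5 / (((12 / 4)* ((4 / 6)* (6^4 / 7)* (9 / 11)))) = 385 / 23328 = 0.02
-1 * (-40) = 40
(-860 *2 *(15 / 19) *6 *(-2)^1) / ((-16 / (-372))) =7198200 / 19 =378852.63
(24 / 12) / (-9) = -2 / 9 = -0.22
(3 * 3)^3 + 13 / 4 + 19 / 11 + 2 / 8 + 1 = 16175 / 22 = 735.23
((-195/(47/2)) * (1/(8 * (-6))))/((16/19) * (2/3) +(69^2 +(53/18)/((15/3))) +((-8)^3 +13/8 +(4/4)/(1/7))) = 4275/105316237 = 0.00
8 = 8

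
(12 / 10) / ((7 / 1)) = 6 / 35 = 0.17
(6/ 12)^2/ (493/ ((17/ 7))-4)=1/ 796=0.00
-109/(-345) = 0.32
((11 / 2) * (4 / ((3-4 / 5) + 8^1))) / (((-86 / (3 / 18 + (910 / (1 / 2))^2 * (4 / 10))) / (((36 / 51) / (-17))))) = 51439630 / 37281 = 1379.78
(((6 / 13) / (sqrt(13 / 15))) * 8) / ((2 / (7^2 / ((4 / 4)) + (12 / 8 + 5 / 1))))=110.06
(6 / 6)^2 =1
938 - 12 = 926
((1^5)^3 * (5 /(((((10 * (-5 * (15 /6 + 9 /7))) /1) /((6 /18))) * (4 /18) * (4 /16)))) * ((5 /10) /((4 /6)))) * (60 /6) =-63 /53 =-1.19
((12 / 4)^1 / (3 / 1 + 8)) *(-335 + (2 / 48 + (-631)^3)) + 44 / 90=-271339118099 / 3960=-68519979.32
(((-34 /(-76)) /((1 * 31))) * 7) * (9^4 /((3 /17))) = 4424301 /1178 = 3755.77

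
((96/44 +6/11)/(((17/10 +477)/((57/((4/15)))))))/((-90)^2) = 95/631884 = 0.00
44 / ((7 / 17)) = 748 / 7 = 106.86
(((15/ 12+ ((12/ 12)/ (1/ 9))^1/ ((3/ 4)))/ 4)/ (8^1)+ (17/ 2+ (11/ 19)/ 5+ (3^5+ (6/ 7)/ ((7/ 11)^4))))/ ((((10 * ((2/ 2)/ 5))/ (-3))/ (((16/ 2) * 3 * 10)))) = -473187010869/ 5109328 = -92612.38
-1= -1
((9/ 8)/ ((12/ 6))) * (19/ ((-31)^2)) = 171/ 15376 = 0.01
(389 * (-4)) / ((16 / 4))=-389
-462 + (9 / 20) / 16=-147831 / 320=-461.97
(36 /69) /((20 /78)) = 234 /115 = 2.03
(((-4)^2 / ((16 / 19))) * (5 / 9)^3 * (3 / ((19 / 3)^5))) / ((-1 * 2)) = -125 / 260642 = -0.00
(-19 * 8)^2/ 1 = 23104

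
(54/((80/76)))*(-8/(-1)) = 2052/5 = 410.40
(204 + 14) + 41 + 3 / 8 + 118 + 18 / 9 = 3035 / 8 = 379.38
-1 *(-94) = 94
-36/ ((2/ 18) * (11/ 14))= -4536/ 11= -412.36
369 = 369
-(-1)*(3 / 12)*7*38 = 133 / 2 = 66.50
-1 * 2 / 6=-0.33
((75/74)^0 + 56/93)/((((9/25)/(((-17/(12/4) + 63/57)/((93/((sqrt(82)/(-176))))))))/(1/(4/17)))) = 4116125*sqrt(82)/780900912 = 0.05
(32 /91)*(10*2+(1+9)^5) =3200640 /91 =35171.87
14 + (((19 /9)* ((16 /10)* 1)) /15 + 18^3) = 3946202 /675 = 5846.23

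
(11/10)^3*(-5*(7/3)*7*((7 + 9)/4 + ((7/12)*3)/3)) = -717409/1440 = -498.20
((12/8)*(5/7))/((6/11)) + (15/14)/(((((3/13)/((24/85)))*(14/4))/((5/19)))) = 130595/63308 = 2.06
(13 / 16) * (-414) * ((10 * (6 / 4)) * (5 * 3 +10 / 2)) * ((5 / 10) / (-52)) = 15525 / 16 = 970.31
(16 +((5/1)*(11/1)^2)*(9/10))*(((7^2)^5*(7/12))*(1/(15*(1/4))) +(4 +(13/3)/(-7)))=7758042073093/315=24628704993.95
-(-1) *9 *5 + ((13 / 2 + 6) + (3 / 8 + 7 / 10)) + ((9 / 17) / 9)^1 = 39871 / 680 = 58.63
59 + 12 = 71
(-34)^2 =1156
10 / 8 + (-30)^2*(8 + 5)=46805 / 4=11701.25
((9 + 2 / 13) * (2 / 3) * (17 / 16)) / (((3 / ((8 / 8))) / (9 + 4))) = 2023 / 72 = 28.10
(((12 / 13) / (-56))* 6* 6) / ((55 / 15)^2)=-486 / 11011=-0.04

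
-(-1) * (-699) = -699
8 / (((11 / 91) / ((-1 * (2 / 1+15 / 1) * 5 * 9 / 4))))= -139230 / 11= -12657.27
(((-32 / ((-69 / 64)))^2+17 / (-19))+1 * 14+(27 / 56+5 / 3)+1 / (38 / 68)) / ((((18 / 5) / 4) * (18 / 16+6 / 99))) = 500398471870 / 594587007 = 841.59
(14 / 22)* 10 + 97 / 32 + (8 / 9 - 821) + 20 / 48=-2567029 / 3168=-810.30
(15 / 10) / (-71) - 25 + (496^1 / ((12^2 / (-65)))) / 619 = -20079893 / 791082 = -25.38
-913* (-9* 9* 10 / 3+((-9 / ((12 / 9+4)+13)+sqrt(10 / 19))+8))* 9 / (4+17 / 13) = 46732569 / 115 - 35607* sqrt(190) / 437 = 405247.03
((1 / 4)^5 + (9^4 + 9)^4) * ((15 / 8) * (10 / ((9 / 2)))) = 47698139955456000025 / 6144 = 7763369133375000.00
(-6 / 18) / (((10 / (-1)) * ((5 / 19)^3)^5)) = 15181127029874798299 / 915527343750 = 16581839.02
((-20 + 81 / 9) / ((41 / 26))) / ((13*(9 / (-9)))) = 0.54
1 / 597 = 0.00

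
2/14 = 1/7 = 0.14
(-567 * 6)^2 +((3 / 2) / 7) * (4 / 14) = 567106599 / 49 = 11573604.06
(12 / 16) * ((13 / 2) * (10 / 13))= 3.75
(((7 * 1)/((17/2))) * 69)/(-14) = -69/17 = -4.06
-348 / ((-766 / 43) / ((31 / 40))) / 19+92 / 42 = 9130231 / 3056340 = 2.99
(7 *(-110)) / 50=-77 / 5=-15.40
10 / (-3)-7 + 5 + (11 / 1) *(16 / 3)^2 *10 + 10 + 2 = 28220 / 9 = 3135.56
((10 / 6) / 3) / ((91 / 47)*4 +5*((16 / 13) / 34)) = 51935 / 740916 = 0.07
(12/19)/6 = 0.11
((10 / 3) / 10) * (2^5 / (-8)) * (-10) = 40 / 3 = 13.33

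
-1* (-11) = 11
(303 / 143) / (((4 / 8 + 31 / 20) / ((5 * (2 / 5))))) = 12120 / 5863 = 2.07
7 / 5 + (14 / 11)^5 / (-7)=743197 / 805255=0.92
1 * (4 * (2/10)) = 4/5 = 0.80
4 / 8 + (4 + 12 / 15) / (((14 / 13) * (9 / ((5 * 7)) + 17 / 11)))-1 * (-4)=4839 / 694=6.97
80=80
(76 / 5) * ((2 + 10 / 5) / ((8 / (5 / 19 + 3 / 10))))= 107 / 25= 4.28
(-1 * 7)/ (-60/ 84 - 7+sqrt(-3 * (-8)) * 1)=343 * sqrt(6)/ 870+441/ 290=2.49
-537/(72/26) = -2327/12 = -193.92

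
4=4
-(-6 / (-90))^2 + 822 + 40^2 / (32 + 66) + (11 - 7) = 9286601 / 11025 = 842.32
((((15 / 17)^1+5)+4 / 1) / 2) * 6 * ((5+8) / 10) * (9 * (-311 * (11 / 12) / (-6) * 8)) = 11207196 / 85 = 131849.36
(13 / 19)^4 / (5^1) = 28561 / 651605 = 0.04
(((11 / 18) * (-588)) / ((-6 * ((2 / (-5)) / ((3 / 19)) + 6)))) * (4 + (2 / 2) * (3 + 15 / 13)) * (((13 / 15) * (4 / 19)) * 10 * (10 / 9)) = 5713400 / 20007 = 285.57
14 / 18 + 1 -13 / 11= 59 / 99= 0.60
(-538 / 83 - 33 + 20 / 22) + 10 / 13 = -448691 / 11869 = -37.80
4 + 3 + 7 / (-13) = 84 / 13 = 6.46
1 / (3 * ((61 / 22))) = 0.12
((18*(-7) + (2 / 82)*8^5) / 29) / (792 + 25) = 27602 / 971413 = 0.03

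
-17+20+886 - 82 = 807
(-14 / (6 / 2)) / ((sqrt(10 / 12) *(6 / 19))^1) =-16.19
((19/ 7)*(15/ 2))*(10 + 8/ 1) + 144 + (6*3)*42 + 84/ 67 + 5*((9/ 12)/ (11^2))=287765847/ 226996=1267.71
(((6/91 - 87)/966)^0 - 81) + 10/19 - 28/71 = -107742/1349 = -79.87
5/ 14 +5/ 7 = 15/ 14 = 1.07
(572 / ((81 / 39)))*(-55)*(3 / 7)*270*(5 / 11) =-5577000 / 7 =-796714.29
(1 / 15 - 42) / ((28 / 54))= -5661 / 70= -80.87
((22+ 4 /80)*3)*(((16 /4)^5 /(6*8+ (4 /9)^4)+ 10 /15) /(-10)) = -57290751 /393980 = -145.42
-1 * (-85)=85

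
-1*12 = -12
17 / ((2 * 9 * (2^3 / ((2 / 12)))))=17 / 864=0.02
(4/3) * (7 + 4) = 14.67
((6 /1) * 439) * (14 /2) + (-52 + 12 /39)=239022 /13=18386.31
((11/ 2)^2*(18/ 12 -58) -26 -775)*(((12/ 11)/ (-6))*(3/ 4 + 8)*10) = 3514175/ 88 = 39933.81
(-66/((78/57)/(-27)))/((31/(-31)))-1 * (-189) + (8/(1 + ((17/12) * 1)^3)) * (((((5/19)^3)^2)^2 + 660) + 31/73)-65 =2741236680295692847023011/13948994534264938065749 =196.52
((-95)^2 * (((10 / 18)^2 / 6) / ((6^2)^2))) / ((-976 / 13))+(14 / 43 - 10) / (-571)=183714595571 / 15093697863168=0.01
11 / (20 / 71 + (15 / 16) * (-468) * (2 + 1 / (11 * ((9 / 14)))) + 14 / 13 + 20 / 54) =-3015441 / 257084567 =-0.01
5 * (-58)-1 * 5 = -295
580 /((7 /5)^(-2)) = 5684 /5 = 1136.80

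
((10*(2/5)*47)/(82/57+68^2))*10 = 10716/26365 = 0.41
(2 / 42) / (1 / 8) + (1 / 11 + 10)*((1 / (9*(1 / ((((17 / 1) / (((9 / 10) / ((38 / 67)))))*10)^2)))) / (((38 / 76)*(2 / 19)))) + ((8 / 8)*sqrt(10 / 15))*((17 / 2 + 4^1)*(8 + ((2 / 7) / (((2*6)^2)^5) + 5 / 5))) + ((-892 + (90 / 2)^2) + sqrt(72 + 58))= sqrt(130) + 48759924326425*sqrt(6) / 1300264648704 + 20631317195899 / 83993679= 245732.66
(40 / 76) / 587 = 10 / 11153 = 0.00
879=879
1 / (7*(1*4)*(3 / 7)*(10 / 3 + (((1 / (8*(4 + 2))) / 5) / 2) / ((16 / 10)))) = 64 / 2561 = 0.02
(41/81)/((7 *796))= 41/451332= 0.00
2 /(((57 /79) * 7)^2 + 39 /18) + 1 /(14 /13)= 14520895 /14508746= 1.00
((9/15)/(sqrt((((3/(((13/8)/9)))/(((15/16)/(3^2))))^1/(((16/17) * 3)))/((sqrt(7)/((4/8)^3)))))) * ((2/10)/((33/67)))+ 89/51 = 67 * sqrt(3315) * 7^(1/4)/42075+ 89/51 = 1.89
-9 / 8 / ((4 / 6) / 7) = -189 / 16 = -11.81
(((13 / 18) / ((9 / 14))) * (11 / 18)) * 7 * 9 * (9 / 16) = 7007 / 288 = 24.33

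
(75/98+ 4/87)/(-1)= -0.81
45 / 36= 5 / 4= 1.25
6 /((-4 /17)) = -51 /2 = -25.50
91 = 91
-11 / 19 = -0.58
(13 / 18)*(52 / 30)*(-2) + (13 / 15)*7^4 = 280579 / 135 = 2078.36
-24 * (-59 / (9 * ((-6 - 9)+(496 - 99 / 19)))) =1121 / 3390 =0.33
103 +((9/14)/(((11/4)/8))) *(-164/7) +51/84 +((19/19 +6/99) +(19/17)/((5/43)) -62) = 4653911/549780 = 8.47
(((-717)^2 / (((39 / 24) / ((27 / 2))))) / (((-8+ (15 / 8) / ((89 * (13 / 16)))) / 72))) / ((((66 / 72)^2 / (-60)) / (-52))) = -79922978485309440 / 558173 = -143186751213.89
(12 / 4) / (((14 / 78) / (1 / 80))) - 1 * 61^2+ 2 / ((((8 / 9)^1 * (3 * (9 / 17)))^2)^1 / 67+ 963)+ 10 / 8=-1553636738447 / 417696048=-3719.54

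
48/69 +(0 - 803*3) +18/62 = -2408.01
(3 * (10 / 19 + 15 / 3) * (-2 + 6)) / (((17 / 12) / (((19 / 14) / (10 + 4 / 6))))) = 405 / 68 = 5.96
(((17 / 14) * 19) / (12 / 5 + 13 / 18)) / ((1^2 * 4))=14535 / 7868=1.85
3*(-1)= -3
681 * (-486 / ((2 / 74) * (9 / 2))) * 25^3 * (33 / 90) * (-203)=3164900681250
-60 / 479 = -0.13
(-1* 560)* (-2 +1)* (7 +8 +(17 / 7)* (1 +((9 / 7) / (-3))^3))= 3310960 / 343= 9652.94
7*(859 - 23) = 5852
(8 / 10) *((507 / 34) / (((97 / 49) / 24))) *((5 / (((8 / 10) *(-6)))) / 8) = -124215 / 6596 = -18.83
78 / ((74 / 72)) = 2808 / 37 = 75.89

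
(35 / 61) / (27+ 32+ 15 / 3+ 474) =35 / 32818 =0.00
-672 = -672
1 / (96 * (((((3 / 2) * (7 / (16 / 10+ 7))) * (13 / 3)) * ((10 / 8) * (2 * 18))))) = 43 / 982800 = 0.00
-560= -560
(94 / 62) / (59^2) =47 / 107911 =0.00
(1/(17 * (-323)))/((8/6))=-3/21964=-0.00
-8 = -8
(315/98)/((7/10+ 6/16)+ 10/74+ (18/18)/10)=33300/13573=2.45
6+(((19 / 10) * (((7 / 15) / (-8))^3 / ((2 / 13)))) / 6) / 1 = 1244075279 / 207360000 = 6.00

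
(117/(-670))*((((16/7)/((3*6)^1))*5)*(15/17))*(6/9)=-520/7973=-0.07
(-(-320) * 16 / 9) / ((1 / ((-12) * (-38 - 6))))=901120 / 3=300373.33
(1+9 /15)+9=53 /5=10.60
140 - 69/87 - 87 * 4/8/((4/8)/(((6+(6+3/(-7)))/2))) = -147845/406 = -364.15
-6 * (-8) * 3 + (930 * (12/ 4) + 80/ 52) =38162/ 13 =2935.54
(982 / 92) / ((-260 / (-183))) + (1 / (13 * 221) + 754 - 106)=1732626113 / 2643160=655.51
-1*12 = -12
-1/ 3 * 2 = -2/ 3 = -0.67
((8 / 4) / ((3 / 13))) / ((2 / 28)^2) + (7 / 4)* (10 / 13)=1700.01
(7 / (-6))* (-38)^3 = 192052 / 3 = 64017.33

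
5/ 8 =0.62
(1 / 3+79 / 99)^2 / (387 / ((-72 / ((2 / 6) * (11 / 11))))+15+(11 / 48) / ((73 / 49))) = 14651392 / 152964207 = 0.10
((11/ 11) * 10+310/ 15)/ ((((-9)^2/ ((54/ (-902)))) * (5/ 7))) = -644/ 20295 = -0.03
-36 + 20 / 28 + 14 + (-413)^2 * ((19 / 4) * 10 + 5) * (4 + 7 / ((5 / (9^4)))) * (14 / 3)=2688136908000 / 7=384019558285.71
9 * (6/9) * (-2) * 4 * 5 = -240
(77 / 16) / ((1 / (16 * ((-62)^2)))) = 295988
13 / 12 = 1.08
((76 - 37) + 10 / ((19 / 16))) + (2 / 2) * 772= 15569 / 19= 819.42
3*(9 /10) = 27 /10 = 2.70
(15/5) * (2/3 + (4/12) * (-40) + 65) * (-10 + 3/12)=-6123/4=-1530.75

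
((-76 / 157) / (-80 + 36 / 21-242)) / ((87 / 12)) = 56 / 268627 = 0.00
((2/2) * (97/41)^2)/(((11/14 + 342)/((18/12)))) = 197589/8067119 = 0.02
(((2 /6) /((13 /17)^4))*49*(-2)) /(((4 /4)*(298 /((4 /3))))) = -16370116 /38300301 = -0.43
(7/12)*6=7/2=3.50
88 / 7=12.57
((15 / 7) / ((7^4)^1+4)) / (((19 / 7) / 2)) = 6 / 9139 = 0.00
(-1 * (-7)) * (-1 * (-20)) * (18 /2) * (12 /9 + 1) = 2940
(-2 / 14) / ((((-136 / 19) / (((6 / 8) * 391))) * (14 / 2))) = 1311 / 1568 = 0.84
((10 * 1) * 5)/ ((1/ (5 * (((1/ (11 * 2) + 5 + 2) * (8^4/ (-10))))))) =-7936000/ 11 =-721454.55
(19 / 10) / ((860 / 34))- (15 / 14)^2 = -56512 / 52675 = -1.07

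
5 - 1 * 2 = 3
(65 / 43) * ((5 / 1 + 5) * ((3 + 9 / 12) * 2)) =4875 / 43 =113.37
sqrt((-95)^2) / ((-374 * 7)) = -95 / 2618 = -0.04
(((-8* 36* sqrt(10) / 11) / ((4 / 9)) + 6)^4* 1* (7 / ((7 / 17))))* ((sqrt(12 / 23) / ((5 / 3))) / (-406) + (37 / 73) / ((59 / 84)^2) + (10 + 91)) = 22032* (11- 108* sqrt(10))^4* (605253792325- 762339* sqrt(69)) / 86854335568385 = 1832389694930.76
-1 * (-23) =23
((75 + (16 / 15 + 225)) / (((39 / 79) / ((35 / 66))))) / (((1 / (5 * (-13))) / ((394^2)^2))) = -150454076929935520 / 297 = -506579383602476.50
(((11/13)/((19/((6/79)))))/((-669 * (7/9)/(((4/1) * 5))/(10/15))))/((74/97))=-128040/1127012341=-0.00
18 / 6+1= 4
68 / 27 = 2.52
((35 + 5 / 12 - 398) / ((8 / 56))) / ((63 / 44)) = -47861 / 27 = -1772.63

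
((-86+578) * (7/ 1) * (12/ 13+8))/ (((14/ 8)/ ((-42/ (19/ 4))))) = -38352384/ 247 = -155272.81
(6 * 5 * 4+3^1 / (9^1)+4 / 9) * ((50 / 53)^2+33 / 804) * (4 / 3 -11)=-7364813059 / 6775308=-1087.01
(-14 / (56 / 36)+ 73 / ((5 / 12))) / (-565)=-831 / 2825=-0.29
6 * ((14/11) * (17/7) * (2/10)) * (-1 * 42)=-8568/55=-155.78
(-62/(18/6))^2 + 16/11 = 42428/99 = 428.57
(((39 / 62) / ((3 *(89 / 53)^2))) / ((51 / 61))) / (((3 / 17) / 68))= 75736258 / 2209959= 34.27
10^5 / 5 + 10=20010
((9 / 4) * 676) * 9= 13689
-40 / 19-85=-1655 / 19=-87.11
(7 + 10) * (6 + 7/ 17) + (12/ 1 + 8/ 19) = 2307/ 19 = 121.42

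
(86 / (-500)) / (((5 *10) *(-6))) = 43 / 75000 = 0.00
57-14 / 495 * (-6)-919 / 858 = 80221 / 1430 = 56.10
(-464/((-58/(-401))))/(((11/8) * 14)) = -12832/77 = -166.65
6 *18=108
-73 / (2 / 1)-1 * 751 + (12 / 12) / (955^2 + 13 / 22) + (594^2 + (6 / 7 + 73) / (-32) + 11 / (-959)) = 216769376127607417 / 615741309344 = 352046.18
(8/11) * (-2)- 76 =-852/11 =-77.45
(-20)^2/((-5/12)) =-960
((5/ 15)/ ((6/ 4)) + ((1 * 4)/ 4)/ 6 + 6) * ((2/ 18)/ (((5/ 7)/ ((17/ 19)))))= 2737/ 3078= 0.89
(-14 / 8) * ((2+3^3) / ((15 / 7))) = -1421 / 60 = -23.68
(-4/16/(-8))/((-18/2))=-1/288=-0.00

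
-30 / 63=-10 / 21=-0.48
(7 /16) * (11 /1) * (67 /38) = 8.49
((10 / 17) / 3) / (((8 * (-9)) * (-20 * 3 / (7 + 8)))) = 5 / 7344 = 0.00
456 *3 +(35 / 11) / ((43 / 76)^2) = 1377.94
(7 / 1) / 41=7 / 41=0.17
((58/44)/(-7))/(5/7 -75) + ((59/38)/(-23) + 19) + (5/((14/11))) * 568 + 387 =92294433711/34994960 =2637.36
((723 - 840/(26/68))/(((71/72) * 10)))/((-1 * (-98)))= -344898/226135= -1.53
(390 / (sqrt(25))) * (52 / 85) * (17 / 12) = 338 / 5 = 67.60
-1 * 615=-615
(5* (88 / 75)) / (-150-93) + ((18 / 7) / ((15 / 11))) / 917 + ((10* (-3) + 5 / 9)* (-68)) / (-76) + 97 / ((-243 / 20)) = -34.35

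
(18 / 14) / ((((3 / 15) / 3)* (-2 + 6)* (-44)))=-135 / 1232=-0.11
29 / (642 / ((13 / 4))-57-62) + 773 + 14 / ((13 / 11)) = 10422164 / 13273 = 785.22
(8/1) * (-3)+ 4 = -20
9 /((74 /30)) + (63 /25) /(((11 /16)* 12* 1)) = 40233 /10175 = 3.95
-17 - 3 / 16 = -17.19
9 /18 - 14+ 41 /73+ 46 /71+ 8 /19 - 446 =-90179213 /196954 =-457.87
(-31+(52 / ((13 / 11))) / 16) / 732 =-113 / 2928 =-0.04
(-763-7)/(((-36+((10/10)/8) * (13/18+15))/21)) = 2328480/4901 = 475.10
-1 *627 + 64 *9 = -51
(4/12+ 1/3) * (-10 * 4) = -80/3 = -26.67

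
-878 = -878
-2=-2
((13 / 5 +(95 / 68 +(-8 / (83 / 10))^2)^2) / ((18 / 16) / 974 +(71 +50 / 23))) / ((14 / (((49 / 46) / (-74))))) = -475612570289611 / 4225433714651317320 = -0.00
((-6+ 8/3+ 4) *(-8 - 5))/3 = -26/9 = -2.89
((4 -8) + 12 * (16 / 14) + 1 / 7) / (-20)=-69 / 140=-0.49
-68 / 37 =-1.84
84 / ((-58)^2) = 21 / 841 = 0.02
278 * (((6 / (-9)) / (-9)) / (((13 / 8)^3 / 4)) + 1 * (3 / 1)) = 50610734 / 59319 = 853.20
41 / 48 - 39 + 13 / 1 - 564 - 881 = -70567 / 48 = -1470.15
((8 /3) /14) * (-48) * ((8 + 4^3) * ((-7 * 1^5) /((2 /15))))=34560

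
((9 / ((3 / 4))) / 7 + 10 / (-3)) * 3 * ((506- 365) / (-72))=799 / 84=9.51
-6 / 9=-0.67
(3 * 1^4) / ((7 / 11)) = 33 / 7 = 4.71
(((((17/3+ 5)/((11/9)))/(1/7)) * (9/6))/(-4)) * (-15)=3780/11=343.64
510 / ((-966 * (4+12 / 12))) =-17 / 161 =-0.11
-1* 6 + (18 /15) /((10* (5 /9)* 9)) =-747 /125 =-5.98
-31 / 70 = -0.44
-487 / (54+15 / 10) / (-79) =974 / 8769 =0.11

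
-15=-15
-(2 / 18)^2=-1 / 81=-0.01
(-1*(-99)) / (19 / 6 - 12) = -594 / 53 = -11.21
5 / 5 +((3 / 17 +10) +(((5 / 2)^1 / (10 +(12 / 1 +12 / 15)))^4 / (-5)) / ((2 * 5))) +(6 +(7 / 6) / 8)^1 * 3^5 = 138243077790535 / 91879432704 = 1504.61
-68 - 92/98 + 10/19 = -63692/931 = -68.41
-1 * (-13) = 13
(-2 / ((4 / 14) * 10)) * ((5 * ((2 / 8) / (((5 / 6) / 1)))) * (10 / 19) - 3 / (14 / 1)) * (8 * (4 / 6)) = -204 / 95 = -2.15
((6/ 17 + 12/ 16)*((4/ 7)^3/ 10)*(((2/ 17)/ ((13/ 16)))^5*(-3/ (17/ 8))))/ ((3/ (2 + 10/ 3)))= -171798691840/ 52258065781566827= -0.00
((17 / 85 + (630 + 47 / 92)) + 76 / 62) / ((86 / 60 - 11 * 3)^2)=0.63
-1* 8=-8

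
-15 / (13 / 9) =-10.38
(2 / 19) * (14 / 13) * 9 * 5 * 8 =40.81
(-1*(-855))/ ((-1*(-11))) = 855/ 11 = 77.73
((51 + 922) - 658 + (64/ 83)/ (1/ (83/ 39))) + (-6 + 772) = 42223/ 39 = 1082.64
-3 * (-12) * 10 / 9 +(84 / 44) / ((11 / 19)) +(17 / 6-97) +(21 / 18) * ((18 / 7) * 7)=-21685 / 726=-29.87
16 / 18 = 8 / 9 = 0.89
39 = 39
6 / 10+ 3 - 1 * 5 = -7 / 5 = -1.40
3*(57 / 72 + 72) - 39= 1435 / 8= 179.38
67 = 67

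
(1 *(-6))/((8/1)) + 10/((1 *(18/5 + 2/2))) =131/92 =1.42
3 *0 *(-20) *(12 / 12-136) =0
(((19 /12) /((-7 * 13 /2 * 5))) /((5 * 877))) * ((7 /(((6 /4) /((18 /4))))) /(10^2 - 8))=-19 /52444600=-0.00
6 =6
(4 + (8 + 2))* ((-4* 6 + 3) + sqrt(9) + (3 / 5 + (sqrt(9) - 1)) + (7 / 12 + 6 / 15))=-1211 / 6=-201.83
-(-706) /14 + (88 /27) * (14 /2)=13843 /189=73.24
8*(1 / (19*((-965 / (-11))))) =0.00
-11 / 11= -1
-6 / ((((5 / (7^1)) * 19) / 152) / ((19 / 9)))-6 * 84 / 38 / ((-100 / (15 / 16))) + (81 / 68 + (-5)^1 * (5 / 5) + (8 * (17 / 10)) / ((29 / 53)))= -271334209 / 2248080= -120.70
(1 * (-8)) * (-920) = 7360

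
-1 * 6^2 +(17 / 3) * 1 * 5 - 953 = -960.67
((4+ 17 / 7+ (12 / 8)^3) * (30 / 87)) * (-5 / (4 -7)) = 4575 / 812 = 5.63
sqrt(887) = 29.78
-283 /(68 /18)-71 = -145.91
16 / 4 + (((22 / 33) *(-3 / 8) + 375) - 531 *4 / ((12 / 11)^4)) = -645659 / 576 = -1120.94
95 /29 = 3.28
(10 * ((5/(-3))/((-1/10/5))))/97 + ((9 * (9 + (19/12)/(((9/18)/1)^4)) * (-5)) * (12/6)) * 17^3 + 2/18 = -13253153813/873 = -15181161.30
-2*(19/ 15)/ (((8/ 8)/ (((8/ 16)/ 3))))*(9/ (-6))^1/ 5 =19/ 150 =0.13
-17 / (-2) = 17 / 2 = 8.50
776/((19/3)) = 2328/19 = 122.53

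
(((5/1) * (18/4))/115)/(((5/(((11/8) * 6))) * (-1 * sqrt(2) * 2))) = -297 * sqrt(2)/3680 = -0.11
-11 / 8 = -1.38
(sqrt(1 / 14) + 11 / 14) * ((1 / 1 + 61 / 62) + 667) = 704.42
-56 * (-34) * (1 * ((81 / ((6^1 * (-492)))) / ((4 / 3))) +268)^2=14710164165599 / 107584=136731894.76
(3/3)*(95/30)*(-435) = -2755/2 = -1377.50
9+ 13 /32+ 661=670.41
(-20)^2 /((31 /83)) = 33200 /31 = 1070.97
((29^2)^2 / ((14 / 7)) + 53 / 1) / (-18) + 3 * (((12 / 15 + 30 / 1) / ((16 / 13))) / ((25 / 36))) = -87936889 / 4500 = -19541.53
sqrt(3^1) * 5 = 5 * sqrt(3) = 8.66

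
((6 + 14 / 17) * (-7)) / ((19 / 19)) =-812 / 17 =-47.76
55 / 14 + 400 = 403.93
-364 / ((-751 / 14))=5096 / 751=6.79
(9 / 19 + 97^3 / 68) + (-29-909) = 16129503 / 1292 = 12484.14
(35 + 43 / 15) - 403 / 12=257 / 60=4.28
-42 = -42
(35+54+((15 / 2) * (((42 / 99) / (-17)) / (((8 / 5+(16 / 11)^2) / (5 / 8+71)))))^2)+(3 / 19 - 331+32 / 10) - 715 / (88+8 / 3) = -2073491322514689 / 8879612948480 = -233.51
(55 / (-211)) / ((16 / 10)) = -275 / 1688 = -0.16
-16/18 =-8/9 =-0.89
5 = 5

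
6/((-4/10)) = -15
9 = 9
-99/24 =-33/8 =-4.12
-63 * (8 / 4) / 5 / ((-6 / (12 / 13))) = 252 / 65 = 3.88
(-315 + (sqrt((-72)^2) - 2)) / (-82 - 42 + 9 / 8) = 1960 / 983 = 1.99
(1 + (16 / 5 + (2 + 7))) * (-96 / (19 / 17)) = -107712 / 95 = -1133.81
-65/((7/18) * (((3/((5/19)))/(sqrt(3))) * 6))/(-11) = 325 * sqrt(3)/1463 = 0.38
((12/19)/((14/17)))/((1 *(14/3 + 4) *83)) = 153/143507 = 0.00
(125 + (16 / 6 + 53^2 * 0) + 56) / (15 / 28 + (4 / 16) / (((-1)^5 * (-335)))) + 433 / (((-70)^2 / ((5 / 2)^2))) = 507318311 / 1479408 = 342.92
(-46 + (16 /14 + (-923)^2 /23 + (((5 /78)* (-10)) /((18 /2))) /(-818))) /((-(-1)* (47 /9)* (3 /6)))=1710155492183 /120701217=14168.50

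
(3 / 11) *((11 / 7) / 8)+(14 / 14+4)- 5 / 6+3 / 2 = 961 / 168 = 5.72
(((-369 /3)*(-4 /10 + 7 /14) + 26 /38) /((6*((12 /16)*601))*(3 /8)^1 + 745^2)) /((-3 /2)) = 35312 /2535538695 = 0.00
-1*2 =-2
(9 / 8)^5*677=39976173 / 32768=1219.98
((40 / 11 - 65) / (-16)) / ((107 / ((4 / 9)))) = 75 / 4708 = 0.02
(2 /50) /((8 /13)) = 13 /200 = 0.06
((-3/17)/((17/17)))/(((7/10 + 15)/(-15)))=0.17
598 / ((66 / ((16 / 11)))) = 4784 / 363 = 13.18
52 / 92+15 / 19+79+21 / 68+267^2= 71369.66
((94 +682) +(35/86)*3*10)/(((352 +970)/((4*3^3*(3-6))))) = -5490666/28423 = -193.18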